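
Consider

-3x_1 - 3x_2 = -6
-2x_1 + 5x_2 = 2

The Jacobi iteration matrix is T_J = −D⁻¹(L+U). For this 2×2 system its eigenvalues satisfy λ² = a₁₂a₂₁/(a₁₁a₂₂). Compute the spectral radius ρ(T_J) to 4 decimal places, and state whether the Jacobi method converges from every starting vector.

a₁₂a₂₁/(a₁₁a₂₂) = (-3)·(-2) / ((-3)·(5)) = -0.400000
ρ = √|-0.400000| = √0.400000 = 0.6325
ρ < 1, so Jacobi converges

0.6325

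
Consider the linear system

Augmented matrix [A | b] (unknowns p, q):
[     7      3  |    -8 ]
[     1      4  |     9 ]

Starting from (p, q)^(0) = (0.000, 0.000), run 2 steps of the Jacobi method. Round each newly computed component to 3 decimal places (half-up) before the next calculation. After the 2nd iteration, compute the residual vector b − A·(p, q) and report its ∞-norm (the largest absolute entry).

Iteration 1:
  p = (-8 - (3)·0.000) / (7) = -1.143
  q = (9 - (1)·0.000) / (4) = 2.250
Iteration 2:
  p = (-8 - (3)·2.250) / (7) = -2.107
  q = (9 - (1)·-1.143) / (4) = 2.536
Residual b − A·x = (-0.859, 0.963); ∞-norm = 0.963

0.963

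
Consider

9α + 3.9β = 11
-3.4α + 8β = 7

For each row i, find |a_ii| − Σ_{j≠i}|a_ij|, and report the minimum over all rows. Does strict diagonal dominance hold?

row 1: |9| − (3.9) = 5.1
row 2: |8| − (3.4) = 4.6
minimum over rows = 4.6 → strictly diagonally dominant (convergence guaranteed)

4.6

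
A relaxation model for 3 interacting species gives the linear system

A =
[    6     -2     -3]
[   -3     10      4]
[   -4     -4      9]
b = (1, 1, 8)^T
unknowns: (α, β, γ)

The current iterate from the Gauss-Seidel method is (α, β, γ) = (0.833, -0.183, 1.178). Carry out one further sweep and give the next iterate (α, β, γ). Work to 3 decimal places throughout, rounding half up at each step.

One sweep:
  α = (1 - (-2)·-0.183 - (-3)·1.178) / (6) = 0.695
  β = (1 - (-3)·0.695 - (4)·1.178) / (10) = -0.163
  γ = (8 - (-4)·0.695 - (-4)·-0.163) / (9) = 1.125

(0.695, -0.163, 1.125)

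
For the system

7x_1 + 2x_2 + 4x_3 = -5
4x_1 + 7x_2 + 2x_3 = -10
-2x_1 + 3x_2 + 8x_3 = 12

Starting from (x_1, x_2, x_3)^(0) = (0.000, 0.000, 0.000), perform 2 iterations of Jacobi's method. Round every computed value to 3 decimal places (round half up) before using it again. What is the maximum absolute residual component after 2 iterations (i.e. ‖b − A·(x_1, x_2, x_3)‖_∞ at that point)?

1.389

Iteration 1:
  x_1 = (-5 - (2)·0.000 - (4)·0.000) / (7) = -0.714
  x_2 = (-10 - (4)·0.000 - (2)·0.000) / (7) = -1.429
  x_3 = (12 - (-2)·0.000 - (3)·0.000) / (8) = 1.500
Iteration 2:
  x_1 = (-5 - (2)·-1.429 - (4)·1.500) / (7) = -1.163
  x_2 = (-10 - (4)·-0.714 - (2)·1.500) / (7) = -1.449
  x_3 = (12 - (-2)·-0.714 - (3)·-1.429) / (8) = 1.857
Residual b − A·x = (-1.389, 1.081, -0.835); ∞-norm = 1.389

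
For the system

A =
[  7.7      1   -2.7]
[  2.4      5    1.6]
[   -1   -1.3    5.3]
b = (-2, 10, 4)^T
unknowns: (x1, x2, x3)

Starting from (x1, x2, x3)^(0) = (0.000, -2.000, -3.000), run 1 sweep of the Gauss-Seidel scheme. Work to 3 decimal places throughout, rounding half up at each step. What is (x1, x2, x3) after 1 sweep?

Iteration 1:
  x1 = (-2 - (1)·-2.000 - (-2.7)·-3.000) / (7.7) = -1.052
  x2 = (10 - (2.4)·-1.052 - (1.6)·-3.000) / (5) = 3.465
  x3 = (4 - (-1)·-1.052 - (-1.3)·3.465) / (5.3) = 1.406

(-1.052, 3.465, 1.406)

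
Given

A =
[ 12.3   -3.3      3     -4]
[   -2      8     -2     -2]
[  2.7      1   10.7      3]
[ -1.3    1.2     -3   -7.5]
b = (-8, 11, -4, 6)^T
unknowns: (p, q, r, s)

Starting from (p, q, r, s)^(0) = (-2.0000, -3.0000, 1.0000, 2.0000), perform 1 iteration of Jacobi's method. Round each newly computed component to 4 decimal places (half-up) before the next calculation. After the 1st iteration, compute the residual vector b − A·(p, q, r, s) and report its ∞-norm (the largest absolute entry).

Iteration 1:
  p = (-8 - (-3.3)·-3.0000 - (3)·1.0000 - (-4)·2.0000) / (12.3) = -1.0488
  q = (11 - (-2)·-2.0000 - (-2)·1.0000 - (-2)·2.0000) / (8) = 1.6250
  r = (-4 - (2.7)·-2.0000 - (1)·-3.0000 - (3)·2.0000) / (10.7) = -0.1495
  s = (6 - (-1.3)·-2.0000 - (1.2)·-3.0000 - (-3)·1.0000) / (-7.5) = -1.3333
Residual b − A·x = (5.3780, -7.0632, 2.8063, -7.7617); ∞-norm = 7.7617

7.7617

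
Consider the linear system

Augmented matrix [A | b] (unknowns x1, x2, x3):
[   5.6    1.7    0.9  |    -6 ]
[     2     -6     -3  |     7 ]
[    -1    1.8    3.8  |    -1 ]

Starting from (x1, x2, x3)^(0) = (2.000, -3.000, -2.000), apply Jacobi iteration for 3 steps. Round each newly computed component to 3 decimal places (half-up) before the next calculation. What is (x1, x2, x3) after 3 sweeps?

(-0.404, -1.436, 0.270)

Iteration 1:
  x1 = (-6 - (1.7)·-3.000 - (0.9)·-2.000) / (5.6) = 0.161
  x2 = (7 - (2)·2.000 - (-3)·-2.000) / (-6) = 0.500
  x3 = (-1 - (-1)·2.000 - (1.8)·-3.000) / (3.8) = 1.684
Iteration 2:
  x1 = (-6 - (1.7)·0.500 - (0.9)·1.684) / (5.6) = -1.494
  x2 = (7 - (2)·0.161 - (-3)·1.684) / (-6) = -1.955
  x3 = (-1 - (-1)·0.161 - (1.8)·0.500) / (3.8) = -0.458
Iteration 3:
  x1 = (-6 - (1.7)·-1.955 - (0.9)·-0.458) / (5.6) = -0.404
  x2 = (7 - (2)·-1.494 - (-3)·-0.458) / (-6) = -1.436
  x3 = (-1 - (-1)·-1.494 - (1.8)·-1.955) / (3.8) = 0.270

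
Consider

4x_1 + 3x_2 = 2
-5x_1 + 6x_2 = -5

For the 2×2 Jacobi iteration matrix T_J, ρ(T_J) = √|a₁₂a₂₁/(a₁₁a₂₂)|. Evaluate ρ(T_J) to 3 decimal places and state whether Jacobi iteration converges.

a₁₂a₂₁/(a₁₁a₂₂) = (3)·(-5) / ((4)·(6)) = -0.625000
ρ = √|-0.625000| = √0.625000 = 0.791
ρ < 1, so Jacobi converges

0.791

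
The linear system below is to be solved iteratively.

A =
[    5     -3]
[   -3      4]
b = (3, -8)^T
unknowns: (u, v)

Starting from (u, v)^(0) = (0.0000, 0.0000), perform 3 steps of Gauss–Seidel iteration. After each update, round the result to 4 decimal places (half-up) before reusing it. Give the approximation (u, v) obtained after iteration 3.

Iteration 1:
  u = (3 - (-3)·0.0000) / (5) = 0.6000
  v = (-8 - (-3)·0.6000) / (4) = -1.5500
Iteration 2:
  u = (3 - (-3)·-1.5500) / (5) = -0.3300
  v = (-8 - (-3)·-0.3300) / (4) = -2.2475
Iteration 3:
  u = (3 - (-3)·-2.2475) / (5) = -0.7485
  v = (-8 - (-3)·-0.7485) / (4) = -2.5614

(-0.7485, -2.5614)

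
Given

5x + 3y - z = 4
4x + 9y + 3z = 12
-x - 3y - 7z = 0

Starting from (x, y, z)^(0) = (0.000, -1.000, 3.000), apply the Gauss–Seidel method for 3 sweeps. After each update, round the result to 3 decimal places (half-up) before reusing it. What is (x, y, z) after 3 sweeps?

(0.186, 1.425, -0.637)

Iteration 1:
  x = (4 - (3)·-1.000 - (-1)·3.000) / (5) = 2.000
  y = (12 - (4)·2.000 - (3)·3.000) / (9) = -0.556
  z = (0 - (-1)·2.000 - (-3)·-0.556) / (-7) = -0.047
Iteration 2:
  x = (4 - (3)·-0.556 - (-1)·-0.047) / (5) = 1.124
  y = (12 - (4)·1.124 - (3)·-0.047) / (9) = 0.849
  z = (0 - (-1)·1.124 - (-3)·0.849) / (-7) = -0.524
Iteration 3:
  x = (4 - (3)·0.849 - (-1)·-0.524) / (5) = 0.186
  y = (12 - (4)·0.186 - (3)·-0.524) / (9) = 1.425
  z = (0 - (-1)·0.186 - (-3)·1.425) / (-7) = -0.637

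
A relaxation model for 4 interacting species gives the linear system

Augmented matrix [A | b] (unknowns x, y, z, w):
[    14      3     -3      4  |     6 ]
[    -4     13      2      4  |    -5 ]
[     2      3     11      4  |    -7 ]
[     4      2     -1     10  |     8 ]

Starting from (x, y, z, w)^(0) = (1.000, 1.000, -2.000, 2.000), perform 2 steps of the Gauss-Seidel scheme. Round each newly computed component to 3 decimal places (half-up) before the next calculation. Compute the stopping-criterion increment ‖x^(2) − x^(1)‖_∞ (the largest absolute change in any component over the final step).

Iteration 1:
  x = (6 - (3)·1.000 - (-3)·-2.000 - (4)·2.000) / (14) = -0.786
  y = (-5 - (-4)·-0.786 - (2)·-2.000 - (4)·2.000) / (13) = -0.934
  z = (-7 - (2)·-0.786 - (3)·-0.934 - (4)·2.000) / (11) = -0.966
  w = (8 - (4)·-0.786 - (2)·-0.934 - (-1)·-0.966) / (10) = 1.205
Iteration 2:
  x = (6 - (3)·-0.934 - (-3)·-0.966 - (4)·1.205) / (14) = 0.077
  y = (-5 - (-4)·0.077 - (2)·-0.966 - (4)·1.205) / (13) = -0.583
  z = (-7 - (2)·0.077 - (3)·-0.583 - (4)·1.205) / (11) = -0.930
  w = (8 - (4)·0.077 - (2)·-0.583 - (-1)·-0.930) / (10) = 0.793
Change: (0.863, 0.351, 0.036, -0.412) → max |·| = 0.863

0.863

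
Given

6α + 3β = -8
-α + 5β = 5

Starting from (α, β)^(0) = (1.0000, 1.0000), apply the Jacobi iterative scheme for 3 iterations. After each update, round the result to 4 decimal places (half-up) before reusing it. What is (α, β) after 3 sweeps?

Iteration 1:
  α = (-8 - (3)·1.0000) / (6) = -1.8333
  β = (5 - (-1)·1.0000) / (5) = 1.2000
Iteration 2:
  α = (-8 - (3)·1.2000) / (6) = -1.9333
  β = (5 - (-1)·-1.8333) / (5) = 0.6333
Iteration 3:
  α = (-8 - (3)·0.6333) / (6) = -1.6500
  β = (5 - (-1)·-1.9333) / (5) = 0.6133

(-1.6500, 0.6133)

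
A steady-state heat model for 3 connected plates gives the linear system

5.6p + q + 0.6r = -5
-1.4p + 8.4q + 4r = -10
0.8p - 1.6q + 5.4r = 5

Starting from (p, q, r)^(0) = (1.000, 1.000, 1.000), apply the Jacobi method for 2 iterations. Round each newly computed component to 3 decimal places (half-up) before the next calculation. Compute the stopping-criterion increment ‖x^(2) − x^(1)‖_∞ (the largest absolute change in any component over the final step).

0.439

Iteration 1:
  p = (-5 - (1)·1.000 - (0.6)·1.000) / (5.6) = -1.179
  q = (-10 - (-1.4)·1.000 - (4)·1.000) / (8.4) = -1.500
  r = (5 - (0.8)·1.000 - (-1.6)·1.000) / (5.4) = 1.074
Iteration 2:
  p = (-5 - (1)·-1.500 - (0.6)·1.074) / (5.6) = -0.740
  q = (-10 - (-1.4)·-1.179 - (4)·1.074) / (8.4) = -1.898
  r = (5 - (0.8)·-1.179 - (-1.6)·-1.500) / (5.4) = 0.656
Change: (0.439, -0.398, -0.418) → max |·| = 0.439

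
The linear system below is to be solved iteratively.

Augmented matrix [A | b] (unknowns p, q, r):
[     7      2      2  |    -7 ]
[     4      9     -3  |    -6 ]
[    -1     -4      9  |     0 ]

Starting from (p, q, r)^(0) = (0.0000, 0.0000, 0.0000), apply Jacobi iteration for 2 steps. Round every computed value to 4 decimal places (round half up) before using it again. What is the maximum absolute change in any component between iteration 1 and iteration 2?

0.4445

Iteration 1:
  p = (-7 - (2)·0.0000 - (2)·0.0000) / (7) = -1.0000
  q = (-6 - (4)·0.0000 - (-3)·0.0000) / (9) = -0.6667
  r = (0 - (-1)·0.0000 - (-4)·0.0000) / (9) = 0.0000
Iteration 2:
  p = (-7 - (2)·-0.6667 - (2)·0.0000) / (7) = -0.8095
  q = (-6 - (4)·-1.0000 - (-3)·0.0000) / (9) = -0.2222
  r = (0 - (-1)·-1.0000 - (-4)·-0.6667) / (9) = -0.4074
Change: (0.1905, 0.4445, -0.4074) → max |·| = 0.4445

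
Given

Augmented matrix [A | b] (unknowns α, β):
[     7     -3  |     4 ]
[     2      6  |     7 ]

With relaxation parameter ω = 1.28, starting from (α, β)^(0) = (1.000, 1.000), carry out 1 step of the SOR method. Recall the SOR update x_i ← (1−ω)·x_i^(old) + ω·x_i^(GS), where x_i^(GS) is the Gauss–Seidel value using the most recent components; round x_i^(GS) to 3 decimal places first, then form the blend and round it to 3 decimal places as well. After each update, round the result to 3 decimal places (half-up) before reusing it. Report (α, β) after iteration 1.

Iteration 1:
  α: GS value = (4 - (-3)·1.000) / (7) = 1.000;  α ← (1−ω)·1.000 + ω·1.000 = 1.000
  β: GS value = (7 - (2)·1.000) / (6) = 0.833;  β ← (1−ω)·1.000 + ω·0.833 = 0.786

(1.000, 0.786)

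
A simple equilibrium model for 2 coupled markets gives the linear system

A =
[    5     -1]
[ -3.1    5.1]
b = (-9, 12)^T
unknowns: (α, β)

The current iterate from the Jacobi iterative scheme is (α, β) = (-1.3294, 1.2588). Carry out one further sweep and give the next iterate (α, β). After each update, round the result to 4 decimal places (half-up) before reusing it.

One sweep:
  α = (-9 - (-1)·1.2588) / (5) = -1.5482
  β = (12 - (-3.1)·-1.3294) / (5.1) = 1.5449

(-1.5482, 1.5449)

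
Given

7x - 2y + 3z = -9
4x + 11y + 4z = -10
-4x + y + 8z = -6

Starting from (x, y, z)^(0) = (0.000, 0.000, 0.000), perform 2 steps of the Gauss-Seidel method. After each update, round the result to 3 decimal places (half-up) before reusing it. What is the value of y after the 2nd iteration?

Iteration 1:
  x = (-9 - (-2)·0.000 - (3)·0.000) / (7) = -1.286
  y = (-10 - (4)·-1.286 - (4)·0.000) / (11) = -0.441
  z = (-6 - (-4)·-1.286 - (1)·-0.441) / (8) = -1.338
Iteration 2:
  x = (-9 - (-2)·-0.441 - (3)·-1.338) / (7) = -0.838
  y = (-10 - (4)·-0.838 - (4)·-1.338) / (11) = -0.118
  z = (-6 - (-4)·-0.838 - (1)·-0.118) / (8) = -1.154

-0.118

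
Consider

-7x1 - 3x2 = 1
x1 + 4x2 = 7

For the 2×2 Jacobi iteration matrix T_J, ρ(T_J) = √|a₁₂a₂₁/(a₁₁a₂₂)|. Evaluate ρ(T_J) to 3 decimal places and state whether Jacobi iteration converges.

a₁₂a₂₁/(a₁₁a₂₂) = (-3)·(1) / ((-7)·(4)) = 0.107143
ρ = √|0.107143| = √0.107143 = 0.327
ρ < 1, so Jacobi converges

0.327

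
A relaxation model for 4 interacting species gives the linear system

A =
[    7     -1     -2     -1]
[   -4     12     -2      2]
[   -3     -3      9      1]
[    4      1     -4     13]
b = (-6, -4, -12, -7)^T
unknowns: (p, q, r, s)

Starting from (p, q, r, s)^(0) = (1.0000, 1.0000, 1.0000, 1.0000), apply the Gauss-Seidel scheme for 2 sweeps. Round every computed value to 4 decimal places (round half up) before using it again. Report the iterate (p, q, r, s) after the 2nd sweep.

(-1.5327, -0.9688, -2.0632, -0.6272)

Iteration 1:
  p = (-6 - (-1)·1.0000 - (-2)·1.0000 - (-1)·1.0000) / (7) = -0.2857
  q = (-4 - (-4)·-0.2857 - (-2)·1.0000 - (2)·1.0000) / (12) = -0.4286
  r = (-12 - (-3)·-0.2857 - (-3)·-0.4286 - (1)·1.0000) / (9) = -1.6825
  s = (-7 - (4)·-0.2857 - (1)·-0.4286 - (-4)·-1.6825) / (13) = -0.9353
Iteration 2:
  p = (-6 - (-1)·-0.4286 - (-2)·-1.6825 - (-1)·-0.9353) / (7) = -1.5327
  q = (-4 - (-4)·-1.5327 - (-2)·-1.6825 - (2)·-0.9353) / (12) = -0.9688
  r = (-12 - (-3)·-1.5327 - (-3)·-0.9688 - (1)·-0.9353) / (9) = -2.0632
  s = (-7 - (4)·-1.5327 - (1)·-0.9688 - (-4)·-2.0632) / (13) = -0.6272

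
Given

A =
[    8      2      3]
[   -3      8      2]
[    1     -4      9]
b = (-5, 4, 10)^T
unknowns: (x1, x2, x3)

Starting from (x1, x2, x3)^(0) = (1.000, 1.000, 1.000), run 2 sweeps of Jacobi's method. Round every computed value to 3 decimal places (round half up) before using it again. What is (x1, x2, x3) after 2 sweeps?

Iteration 1:
  x1 = (-5 - (2)·1.000 - (3)·1.000) / (8) = -1.250
  x2 = (4 - (-3)·1.000 - (2)·1.000) / (8) = 0.625
  x3 = (10 - (1)·1.000 - (-4)·1.000) / (9) = 1.444
Iteration 2:
  x1 = (-5 - (2)·0.625 - (3)·1.444) / (8) = -1.323
  x2 = (4 - (-3)·-1.250 - (2)·1.444) / (8) = -0.330
  x3 = (10 - (1)·-1.250 - (-4)·0.625) / (9) = 1.528

(-1.323, -0.330, 1.528)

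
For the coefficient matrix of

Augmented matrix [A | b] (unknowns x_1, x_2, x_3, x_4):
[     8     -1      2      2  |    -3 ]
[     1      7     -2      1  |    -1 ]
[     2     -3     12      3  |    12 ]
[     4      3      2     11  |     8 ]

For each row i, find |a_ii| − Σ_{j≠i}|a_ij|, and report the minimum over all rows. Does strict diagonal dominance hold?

2

row 1: |8| − (1+2+2) = 3
row 2: |7| − (1+2+1) = 3
row 3: |12| − (2+3+3) = 4
row 4: |11| − (4+3+2) = 2
minimum over rows = 2 → strictly diagonally dominant (convergence guaranteed)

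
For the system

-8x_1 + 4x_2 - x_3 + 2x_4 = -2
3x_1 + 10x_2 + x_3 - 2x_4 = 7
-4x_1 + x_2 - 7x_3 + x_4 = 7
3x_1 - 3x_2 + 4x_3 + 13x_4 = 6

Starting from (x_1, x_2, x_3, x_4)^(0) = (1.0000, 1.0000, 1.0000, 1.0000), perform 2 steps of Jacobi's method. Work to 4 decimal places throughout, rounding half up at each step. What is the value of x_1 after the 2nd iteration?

Iteration 1:
  x_1 = (-2 - (4)·1.0000 - (-1)·1.0000 - (2)·1.0000) / (-8) = 0.8750
  x_2 = (7 - (3)·1.0000 - (1)·1.0000 - (-2)·1.0000) / (10) = 0.5000
  x_3 = (7 - (-4)·1.0000 - (1)·1.0000 - (1)·1.0000) / (-7) = -1.2857
  x_4 = (6 - (3)·1.0000 - (-3)·1.0000 - (4)·1.0000) / (13) = 0.1538
Iteration 2:
  x_1 = (-2 - (4)·0.5000 - (-1)·-1.2857 - (2)·0.1538) / (-8) = 0.6992
  x_2 = (7 - (3)·0.8750 - (1)·-1.2857 - (-2)·0.1538) / (10) = 0.5968
  x_3 = (7 - (-4)·0.8750 - (1)·0.5000 - (1)·0.1538) / (-7) = -1.4066
  x_4 = (6 - (3)·0.8750 - (-3)·0.5000 - (4)·-1.2857) / (13) = 0.7706

0.6992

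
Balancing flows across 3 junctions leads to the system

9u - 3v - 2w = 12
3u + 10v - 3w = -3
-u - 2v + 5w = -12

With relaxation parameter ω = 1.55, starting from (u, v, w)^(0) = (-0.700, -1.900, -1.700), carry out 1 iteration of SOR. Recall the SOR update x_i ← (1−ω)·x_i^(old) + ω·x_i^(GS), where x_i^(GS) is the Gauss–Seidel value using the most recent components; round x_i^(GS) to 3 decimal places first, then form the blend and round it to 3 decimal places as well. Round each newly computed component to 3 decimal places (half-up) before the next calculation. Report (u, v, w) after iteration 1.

(0.884, -0.621, -2.897)

Iteration 1:
  u: GS value = (12 - (-3)·-1.900 - (-2)·-1.700) / (9) = 0.322;  u ← (1−ω)·-0.700 + ω·0.322 = 0.884
  v: GS value = (-3 - (3)·0.884 - (-3)·-1.700) / (10) = -1.075;  v ← (1−ω)·-1.900 + ω·-1.075 = -0.621
  w: GS value = (-12 - (-1)·0.884 - (-2)·-0.621) / (5) = -2.472;  w ← (1−ω)·-1.700 + ω·-2.472 = -2.897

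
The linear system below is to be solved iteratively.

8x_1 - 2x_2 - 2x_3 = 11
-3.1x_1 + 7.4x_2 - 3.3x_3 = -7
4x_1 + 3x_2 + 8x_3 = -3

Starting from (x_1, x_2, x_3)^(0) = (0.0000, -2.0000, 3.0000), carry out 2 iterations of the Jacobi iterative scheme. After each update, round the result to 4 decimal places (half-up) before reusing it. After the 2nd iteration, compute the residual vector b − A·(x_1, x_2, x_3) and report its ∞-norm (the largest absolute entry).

Iteration 1:
  x_1 = (11 - (-2)·-2.0000 - (-2)·3.0000) / (8) = 1.6250
  x_2 = (-7 - (-3.1)·0.0000 - (-3.3)·3.0000) / (7.4) = 0.3919
  x_3 = (-3 - (4)·0.0000 - (3)·-2.0000) / (8) = 0.3750
Iteration 2:
  x_1 = (11 - (-2)·0.3919 - (-2)·0.3750) / (8) = 1.5667
  x_2 = (-7 - (-3.1)·1.6250 - (-3.3)·0.3750) / (7.4) = -0.0980
  x_3 = (-3 - (4)·1.6250 - (3)·0.3919) / (8) = -1.3345
Residual b − A·x = (-4.3986, -5.8219, 1.7032); ∞-norm = 5.8219

5.8219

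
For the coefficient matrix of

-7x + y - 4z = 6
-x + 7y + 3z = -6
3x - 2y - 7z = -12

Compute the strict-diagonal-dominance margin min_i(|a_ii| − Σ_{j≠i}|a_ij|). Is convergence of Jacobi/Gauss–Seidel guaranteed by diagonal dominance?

2

row 1: |-7| − (1+4) = 2
row 2: |7| − (1+3) = 3
row 3: |-7| − (3+2) = 2
minimum over rows = 2 → strictly diagonally dominant (convergence guaranteed)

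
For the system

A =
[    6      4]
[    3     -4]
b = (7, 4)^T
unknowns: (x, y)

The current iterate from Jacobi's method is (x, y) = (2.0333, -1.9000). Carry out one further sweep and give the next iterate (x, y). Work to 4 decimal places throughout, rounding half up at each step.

(2.4333, 0.5250)

One sweep:
  x = (7 - (4)·-1.9000) / (6) = 2.4333
  y = (4 - (3)·2.0333) / (-4) = 0.5250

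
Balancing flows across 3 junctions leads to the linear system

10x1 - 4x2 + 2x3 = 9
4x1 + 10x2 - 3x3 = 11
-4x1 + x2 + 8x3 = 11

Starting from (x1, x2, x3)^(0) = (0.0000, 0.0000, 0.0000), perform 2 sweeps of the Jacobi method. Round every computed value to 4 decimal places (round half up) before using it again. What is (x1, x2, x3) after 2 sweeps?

(1.0650, 1.1525, 1.6875)

Iteration 1:
  x1 = (9 - (-4)·0.0000 - (2)·0.0000) / (10) = 0.9000
  x2 = (11 - (4)·0.0000 - (-3)·0.0000) / (10) = 1.1000
  x3 = (11 - (-4)·0.0000 - (1)·0.0000) / (8) = 1.3750
Iteration 2:
  x1 = (9 - (-4)·1.1000 - (2)·1.3750) / (10) = 1.0650
  x2 = (11 - (4)·0.9000 - (-3)·1.3750) / (10) = 1.1525
  x3 = (11 - (-4)·0.9000 - (1)·1.1000) / (8) = 1.6875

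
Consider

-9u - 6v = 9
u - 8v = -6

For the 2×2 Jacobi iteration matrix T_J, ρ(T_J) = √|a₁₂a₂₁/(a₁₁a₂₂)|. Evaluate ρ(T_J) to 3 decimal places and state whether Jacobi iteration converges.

a₁₂a₂₁/(a₁₁a₂₂) = (-6)·(1) / ((-9)·(-8)) = -0.083333
ρ = √|-0.083333| = √0.083333 = 0.289
ρ < 1, so Jacobi converges

0.289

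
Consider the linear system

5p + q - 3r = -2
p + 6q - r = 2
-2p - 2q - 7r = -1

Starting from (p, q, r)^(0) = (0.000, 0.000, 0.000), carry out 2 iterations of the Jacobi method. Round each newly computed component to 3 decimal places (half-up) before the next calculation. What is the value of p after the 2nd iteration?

-0.381

Iteration 1:
  p = (-2 - (1)·0.000 - (-3)·0.000) / (5) = -0.400
  q = (2 - (1)·0.000 - (-1)·0.000) / (6) = 0.333
  r = (-1 - (-2)·0.000 - (-2)·0.000) / (-7) = 0.143
Iteration 2:
  p = (-2 - (1)·0.333 - (-3)·0.143) / (5) = -0.381
  q = (2 - (1)·-0.400 - (-1)·0.143) / (6) = 0.424
  r = (-1 - (-2)·-0.400 - (-2)·0.333) / (-7) = 0.162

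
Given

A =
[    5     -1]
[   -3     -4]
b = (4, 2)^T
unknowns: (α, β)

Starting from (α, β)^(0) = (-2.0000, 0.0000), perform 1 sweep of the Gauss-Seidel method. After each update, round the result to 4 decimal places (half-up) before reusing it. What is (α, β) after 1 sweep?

(0.8000, -1.1000)

Iteration 1:
  α = (4 - (-1)·0.0000) / (5) = 0.8000
  β = (2 - (-3)·0.8000) / (-4) = -1.1000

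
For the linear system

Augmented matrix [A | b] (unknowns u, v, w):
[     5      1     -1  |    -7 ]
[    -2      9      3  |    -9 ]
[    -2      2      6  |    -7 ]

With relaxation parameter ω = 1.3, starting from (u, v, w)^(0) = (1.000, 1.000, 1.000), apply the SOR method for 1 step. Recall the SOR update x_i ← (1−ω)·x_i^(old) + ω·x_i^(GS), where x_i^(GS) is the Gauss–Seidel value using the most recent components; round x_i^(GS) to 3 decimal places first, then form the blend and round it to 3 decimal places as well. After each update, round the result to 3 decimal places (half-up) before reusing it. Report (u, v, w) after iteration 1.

(-2.120, -2.645, -1.590)

Iteration 1:
  u: GS value = (-7 - (1)·1.000 - (-1)·1.000) / (5) = -1.400;  u ← (1−ω)·1.000 + ω·-1.400 = -2.120
  v: GS value = (-9 - (-2)·-2.120 - (3)·1.000) / (9) = -1.804;  v ← (1−ω)·1.000 + ω·-1.804 = -2.645
  w: GS value = (-7 - (-2)·-2.120 - (2)·-2.645) / (6) = -0.992;  w ← (1−ω)·1.000 + ω·-0.992 = -1.590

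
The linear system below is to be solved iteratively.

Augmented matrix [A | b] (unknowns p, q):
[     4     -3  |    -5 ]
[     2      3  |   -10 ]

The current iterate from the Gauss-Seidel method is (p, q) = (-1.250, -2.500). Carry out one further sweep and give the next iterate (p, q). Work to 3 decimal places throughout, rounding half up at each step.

(-3.125, -1.250)

One sweep:
  p = (-5 - (-3)·-2.500) / (4) = -3.125
  q = (-10 - (2)·-3.125) / (3) = -1.250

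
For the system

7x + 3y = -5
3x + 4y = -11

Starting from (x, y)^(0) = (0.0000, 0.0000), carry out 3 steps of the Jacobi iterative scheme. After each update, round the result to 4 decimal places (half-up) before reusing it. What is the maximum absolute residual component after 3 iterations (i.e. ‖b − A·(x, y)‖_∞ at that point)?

Iteration 1:
  x = (-5 - (3)·0.0000) / (7) = -0.7143
  y = (-11 - (3)·0.0000) / (4) = -2.7500
Iteration 2:
  x = (-5 - (3)·-2.7500) / (7) = 0.4643
  y = (-11 - (3)·-0.7143) / (4) = -2.2143
Iteration 3:
  x = (-5 - (3)·-2.2143) / (7) = 0.2347
  y = (-11 - (3)·0.4643) / (4) = -3.0982
Residual b − A·x = (2.6517, 0.6887); ∞-norm = 2.6517

2.6517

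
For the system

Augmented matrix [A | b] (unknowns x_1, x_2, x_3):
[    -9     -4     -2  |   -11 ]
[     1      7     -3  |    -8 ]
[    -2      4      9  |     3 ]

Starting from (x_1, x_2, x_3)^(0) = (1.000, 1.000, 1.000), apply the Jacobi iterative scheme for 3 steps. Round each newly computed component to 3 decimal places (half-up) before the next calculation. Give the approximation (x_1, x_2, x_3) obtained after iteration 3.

(1.558, -1.009, 1.206)

Iteration 1:
  x_1 = (-11 - (-4)·1.000 - (-2)·1.000) / (-9) = 0.556
  x_2 = (-8 - (1)·1.000 - (-3)·1.000) / (7) = -0.857
  x_3 = (3 - (-2)·1.000 - (4)·1.000) / (9) = 0.111
Iteration 2:
  x_1 = (-11 - (-4)·-0.857 - (-2)·0.111) / (-9) = 1.578
  x_2 = (-8 - (1)·0.556 - (-3)·0.111) / (7) = -1.175
  x_3 = (3 - (-2)·0.556 - (4)·-0.857) / (9) = 0.838
Iteration 3:
  x_1 = (-11 - (-4)·-1.175 - (-2)·0.838) / (-9) = 1.558
  x_2 = (-8 - (1)·1.578 - (-3)·0.838) / (7) = -1.009
  x_3 = (3 - (-2)·1.578 - (4)·-1.175) / (9) = 1.206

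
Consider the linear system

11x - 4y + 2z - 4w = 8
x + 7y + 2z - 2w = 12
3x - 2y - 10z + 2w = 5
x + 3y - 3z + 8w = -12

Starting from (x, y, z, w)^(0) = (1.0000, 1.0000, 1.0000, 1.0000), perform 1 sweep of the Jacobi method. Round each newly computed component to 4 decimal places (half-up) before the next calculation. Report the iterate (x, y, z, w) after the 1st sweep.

(1.2727, 1.5714, -0.2000, -1.6250)

Iteration 1:
  x = (8 - (-4)·1.0000 - (2)·1.0000 - (-4)·1.0000) / (11) = 1.2727
  y = (12 - (1)·1.0000 - (2)·1.0000 - (-2)·1.0000) / (7) = 1.5714
  z = (5 - (3)·1.0000 - (-2)·1.0000 - (2)·1.0000) / (-10) = -0.2000
  w = (-12 - (1)·1.0000 - (3)·1.0000 - (-3)·1.0000) / (8) = -1.6250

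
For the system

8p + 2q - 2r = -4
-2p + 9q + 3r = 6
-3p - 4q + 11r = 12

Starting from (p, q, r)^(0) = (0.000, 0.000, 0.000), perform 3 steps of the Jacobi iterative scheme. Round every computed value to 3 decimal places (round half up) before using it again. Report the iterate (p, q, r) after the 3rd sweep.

(-0.249, 0.180, 1.053)

Iteration 1:
  p = (-4 - (2)·0.000 - (-2)·0.000) / (8) = -0.500
  q = (6 - (-2)·0.000 - (3)·0.000) / (9) = 0.667
  r = (12 - (-3)·0.000 - (-4)·0.000) / (11) = 1.091
Iteration 2:
  p = (-4 - (2)·0.667 - (-2)·1.091) / (8) = -0.394
  q = (6 - (-2)·-0.500 - (3)·1.091) / (9) = 0.192
  r = (12 - (-3)·-0.500 - (-4)·0.667) / (11) = 1.197
Iteration 3:
  p = (-4 - (2)·0.192 - (-2)·1.197) / (8) = -0.249
  q = (6 - (-2)·-0.394 - (3)·1.197) / (9) = 0.180
  r = (12 - (-3)·-0.394 - (-4)·0.192) / (11) = 1.053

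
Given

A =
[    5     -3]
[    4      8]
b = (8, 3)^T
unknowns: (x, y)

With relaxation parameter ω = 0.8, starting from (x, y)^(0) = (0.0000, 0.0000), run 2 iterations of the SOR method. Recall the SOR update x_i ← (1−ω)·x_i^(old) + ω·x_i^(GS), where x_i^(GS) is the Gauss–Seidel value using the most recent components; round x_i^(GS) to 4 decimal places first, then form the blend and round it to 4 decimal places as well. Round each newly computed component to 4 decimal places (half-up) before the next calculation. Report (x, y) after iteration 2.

(1.4342, -0.3161)

Iteration 1:
  x: GS value = (8 - (-3)·0.0000) / (5) = 1.6000;  x ← (1−ω)·0.0000 + ω·1.6000 = 1.2800
  y: GS value = (3 - (4)·1.2800) / (8) = -0.2650;  y ← (1−ω)·0.0000 + ω·-0.2650 = -0.2120
Iteration 2:
  x: GS value = (8 - (-3)·-0.2120) / (5) = 1.4728;  x ← (1−ω)·1.2800 + ω·1.4728 = 1.4342
  y: GS value = (3 - (4)·1.4342) / (8) = -0.3421;  y ← (1−ω)·-0.2120 + ω·-0.3421 = -0.3161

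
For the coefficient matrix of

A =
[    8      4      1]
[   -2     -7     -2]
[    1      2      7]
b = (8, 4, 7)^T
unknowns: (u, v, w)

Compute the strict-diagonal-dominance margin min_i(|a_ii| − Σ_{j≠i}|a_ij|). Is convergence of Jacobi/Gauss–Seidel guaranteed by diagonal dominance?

3

row 1: |8| − (4+1) = 3
row 2: |-7| − (2+2) = 3
row 3: |7| − (1+2) = 4
minimum over rows = 3 → strictly diagonally dominant (convergence guaranteed)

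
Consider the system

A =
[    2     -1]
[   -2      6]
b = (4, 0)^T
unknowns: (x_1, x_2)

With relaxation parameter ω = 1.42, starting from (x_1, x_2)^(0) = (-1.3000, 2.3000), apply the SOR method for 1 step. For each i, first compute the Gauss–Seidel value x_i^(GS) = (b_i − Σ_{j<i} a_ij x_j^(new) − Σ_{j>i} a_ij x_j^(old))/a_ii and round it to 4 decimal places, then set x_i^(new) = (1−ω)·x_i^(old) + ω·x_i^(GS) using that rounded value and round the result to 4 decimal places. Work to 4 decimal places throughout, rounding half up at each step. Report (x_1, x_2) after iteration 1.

(5.0190, 1.4097)

Iteration 1:
  x_1: GS value = (4 - (-1)·2.3000) / (2) = 3.1500;  x_1 ← (1−ω)·-1.3000 + ω·3.1500 = 5.0190
  x_2: GS value = (0 - (-2)·5.0190) / (6) = 1.6730;  x_2 ← (1−ω)·2.3000 + ω·1.6730 = 1.4097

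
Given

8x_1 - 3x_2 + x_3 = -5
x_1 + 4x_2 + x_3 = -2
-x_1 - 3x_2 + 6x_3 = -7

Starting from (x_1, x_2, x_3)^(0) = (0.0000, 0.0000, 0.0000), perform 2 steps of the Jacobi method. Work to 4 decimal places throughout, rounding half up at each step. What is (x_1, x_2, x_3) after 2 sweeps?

(-0.6667, -0.0521, -1.5208)

Iteration 1:
  x_1 = (-5 - (-3)·0.0000 - (1)·0.0000) / (8) = -0.6250
  x_2 = (-2 - (1)·0.0000 - (1)·0.0000) / (4) = -0.5000
  x_3 = (-7 - (-1)·0.0000 - (-3)·0.0000) / (6) = -1.1667
Iteration 2:
  x_1 = (-5 - (-3)·-0.5000 - (1)·-1.1667) / (8) = -0.6667
  x_2 = (-2 - (1)·-0.6250 - (1)·-1.1667) / (4) = -0.0521
  x_3 = (-7 - (-1)·-0.6250 - (-3)·-0.5000) / (6) = -1.5208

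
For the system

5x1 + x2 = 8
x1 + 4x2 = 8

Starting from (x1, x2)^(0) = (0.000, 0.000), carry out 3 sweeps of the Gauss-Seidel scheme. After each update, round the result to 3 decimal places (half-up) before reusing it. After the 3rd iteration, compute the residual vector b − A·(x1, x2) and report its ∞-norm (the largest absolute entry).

0.004

Iteration 1:
  x1 = (8 - (1)·0.000) / (5) = 1.600
  x2 = (8 - (1)·1.600) / (4) = 1.600
Iteration 2:
  x1 = (8 - (1)·1.600) / (5) = 1.280
  x2 = (8 - (1)·1.280) / (4) = 1.680
Iteration 3:
  x1 = (8 - (1)·1.680) / (5) = 1.264
  x2 = (8 - (1)·1.264) / (4) = 1.684
Residual b − A·x = (-0.004, 0.000); ∞-norm = 0.004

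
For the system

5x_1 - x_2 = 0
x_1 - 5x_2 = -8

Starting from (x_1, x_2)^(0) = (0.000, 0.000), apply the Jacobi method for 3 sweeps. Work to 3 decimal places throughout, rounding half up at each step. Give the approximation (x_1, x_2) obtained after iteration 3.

(0.320, 1.664)

Iteration 1:
  x_1 = (0 - (-1)·0.000) / (5) = 0.000
  x_2 = (-8 - (1)·0.000) / (-5) = 1.600
Iteration 2:
  x_1 = (0 - (-1)·1.600) / (5) = 0.320
  x_2 = (-8 - (1)·0.000) / (-5) = 1.600
Iteration 3:
  x_1 = (0 - (-1)·1.600) / (5) = 0.320
  x_2 = (-8 - (1)·0.320) / (-5) = 1.664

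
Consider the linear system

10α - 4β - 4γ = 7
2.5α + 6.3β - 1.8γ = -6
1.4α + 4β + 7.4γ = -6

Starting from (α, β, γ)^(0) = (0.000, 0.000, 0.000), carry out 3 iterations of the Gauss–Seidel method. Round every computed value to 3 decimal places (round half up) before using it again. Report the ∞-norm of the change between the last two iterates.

Iteration 1:
  α = (7 - (-4)·0.000 - (-4)·0.000) / (10) = 0.700
  β = (-6 - (2.5)·0.700 - (-1.8)·0.000) / (6.3) = -1.230
  γ = (-6 - (1.4)·0.700 - (4)·-1.230) / (7.4) = -0.278
Iteration 2:
  α = (7 - (-4)·-1.230 - (-4)·-0.278) / (10) = 0.097
  β = (-6 - (2.5)·0.097 - (-1.8)·-0.278) / (6.3) = -1.070
  γ = (-6 - (1.4)·0.097 - (4)·-1.070) / (7.4) = -0.251
Iteration 3:
  α = (7 - (-4)·-1.070 - (-4)·-0.251) / (10) = 0.172
  β = (-6 - (2.5)·0.172 - (-1.8)·-0.251) / (6.3) = -1.092
  γ = (-6 - (1.4)·0.172 - (4)·-1.092) / (7.4) = -0.253
Change: (0.075, -0.022, -0.002) → max |·| = 0.075

0.075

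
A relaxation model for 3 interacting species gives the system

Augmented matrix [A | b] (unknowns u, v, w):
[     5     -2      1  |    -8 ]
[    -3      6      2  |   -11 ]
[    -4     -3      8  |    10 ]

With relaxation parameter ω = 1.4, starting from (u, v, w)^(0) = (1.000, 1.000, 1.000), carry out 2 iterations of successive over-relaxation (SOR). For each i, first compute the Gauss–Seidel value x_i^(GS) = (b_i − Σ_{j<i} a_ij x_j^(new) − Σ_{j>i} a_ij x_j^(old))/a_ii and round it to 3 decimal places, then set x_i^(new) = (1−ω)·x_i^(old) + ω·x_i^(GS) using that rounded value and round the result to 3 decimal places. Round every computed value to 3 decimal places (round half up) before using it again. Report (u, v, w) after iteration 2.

Iteration 1:
  u: GS value = (-8 - (-2)·1.000 - (1)·1.000) / (5) = -1.400;  u ← (1−ω)·1.000 + ω·-1.400 = -2.360
  v: GS value = (-11 - (-3)·-2.360 - (2)·1.000) / (6) = -3.347;  v ← (1−ω)·1.000 + ω·-3.347 = -5.086
  w: GS value = (10 - (-4)·-2.360 - (-3)·-5.086) / (8) = -1.837;  w ← (1−ω)·1.000 + ω·-1.837 = -2.972
Iteration 2:
  u: GS value = (-8 - (-2)·-5.086 - (1)·-2.972) / (5) = -3.040;  u ← (1−ω)·-2.360 + ω·-3.040 = -3.312
  v: GS value = (-11 - (-3)·-3.312 - (2)·-2.972) / (6) = -2.499;  v ← (1−ω)·-5.086 + ω·-2.499 = -1.464
  w: GS value = (10 - (-4)·-3.312 - (-3)·-1.464) / (8) = -0.955;  w ← (1−ω)·-2.972 + ω·-0.955 = -0.148

(-3.312, -1.464, -0.148)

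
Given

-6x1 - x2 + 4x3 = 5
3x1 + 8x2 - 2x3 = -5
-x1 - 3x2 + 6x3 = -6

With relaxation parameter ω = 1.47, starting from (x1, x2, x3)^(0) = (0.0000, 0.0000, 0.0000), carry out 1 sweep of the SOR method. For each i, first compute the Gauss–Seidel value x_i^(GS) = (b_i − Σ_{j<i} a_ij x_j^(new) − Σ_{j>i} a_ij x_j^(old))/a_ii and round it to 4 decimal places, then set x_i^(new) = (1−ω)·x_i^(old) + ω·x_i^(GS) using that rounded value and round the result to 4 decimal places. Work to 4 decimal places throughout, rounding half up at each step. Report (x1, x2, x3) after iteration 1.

(-1.2250, -0.2434, -1.9491)

Iteration 1:
  x1: GS value = (5 - (-1)·0.0000 - (4)·0.0000) / (-6) = -0.8333;  x1 ← (1−ω)·0.0000 + ω·-0.8333 = -1.2250
  x2: GS value = (-5 - (3)·-1.2250 - (-2)·0.0000) / (8) = -0.1656;  x2 ← (1−ω)·0.0000 + ω·-0.1656 = -0.2434
  x3: GS value = (-6 - (-1)·-1.2250 - (-3)·-0.2434) / (6) = -1.3259;  x3 ← (1−ω)·0.0000 + ω·-1.3259 = -1.9491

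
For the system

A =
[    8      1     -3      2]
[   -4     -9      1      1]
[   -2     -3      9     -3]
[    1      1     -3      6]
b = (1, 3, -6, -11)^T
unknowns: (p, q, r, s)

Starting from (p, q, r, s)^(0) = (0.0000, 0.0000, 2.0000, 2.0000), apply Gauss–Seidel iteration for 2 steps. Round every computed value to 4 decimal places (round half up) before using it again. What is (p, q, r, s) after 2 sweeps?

(0.6198, -0.8076, -1.4162, -2.5101)

Iteration 1:
  p = (1 - (1)·0.0000 - (-3)·2.0000 - (2)·2.0000) / (8) = 0.3750
  q = (3 - (-4)·0.3750 - (1)·2.0000 - (1)·2.0000) / (-9) = -0.0556
  r = (-6 - (-2)·0.3750 - (-3)·-0.0556 - (-3)·2.0000) / (9) = 0.0648
  s = (-11 - (1)·0.3750 - (1)·-0.0556 - (-3)·0.0648) / (6) = -1.8542
Iteration 2:
  p = (1 - (1)·-0.0556 - (-3)·0.0648 - (2)·-1.8542) / (8) = 0.6198
  q = (3 - (-4)·0.6198 - (1)·0.0648 - (1)·-1.8542) / (-9) = -0.8076
  r = (-6 - (-2)·0.6198 - (-3)·-0.8076 - (-3)·-1.8542) / (9) = -1.4162
  s = (-11 - (1)·0.6198 - (1)·-0.8076 - (-3)·-1.4162) / (6) = -2.5101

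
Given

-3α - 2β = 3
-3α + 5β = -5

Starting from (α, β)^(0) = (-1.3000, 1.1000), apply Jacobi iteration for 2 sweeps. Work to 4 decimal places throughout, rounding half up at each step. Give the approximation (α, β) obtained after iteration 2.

Iteration 1:
  α = (3 - (-2)·1.1000) / (-3) = -1.7333
  β = (-5 - (-3)·-1.3000) / (5) = -1.7800
Iteration 2:
  α = (3 - (-2)·-1.7800) / (-3) = 0.1867
  β = (-5 - (-3)·-1.7333) / (5) = -2.0400

(0.1867, -2.0400)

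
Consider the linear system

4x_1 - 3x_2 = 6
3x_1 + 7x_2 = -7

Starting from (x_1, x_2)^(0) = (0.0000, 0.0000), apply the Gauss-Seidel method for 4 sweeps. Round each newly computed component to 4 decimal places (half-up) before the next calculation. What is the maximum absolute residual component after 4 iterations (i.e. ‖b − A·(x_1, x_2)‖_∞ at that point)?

Iteration 1:
  x_1 = (6 - (-3)·0.0000) / (4) = 1.5000
  x_2 = (-7 - (3)·1.5000) / (7) = -1.6429
Iteration 2:
  x_1 = (6 - (-3)·-1.6429) / (4) = 0.2678
  x_2 = (-7 - (3)·0.2678) / (7) = -1.1148
Iteration 3:
  x_1 = (6 - (-3)·-1.1148) / (4) = 0.6639
  x_2 = (-7 - (3)·0.6639) / (7) = -1.2845
Iteration 4:
  x_1 = (6 - (-3)·-1.2845) / (4) = 0.5366
  x_2 = (-7 - (3)·0.5366) / (7) = -1.2300
Residual b − A·x = (0.1636, 0.0002); ∞-norm = 0.1636

0.1636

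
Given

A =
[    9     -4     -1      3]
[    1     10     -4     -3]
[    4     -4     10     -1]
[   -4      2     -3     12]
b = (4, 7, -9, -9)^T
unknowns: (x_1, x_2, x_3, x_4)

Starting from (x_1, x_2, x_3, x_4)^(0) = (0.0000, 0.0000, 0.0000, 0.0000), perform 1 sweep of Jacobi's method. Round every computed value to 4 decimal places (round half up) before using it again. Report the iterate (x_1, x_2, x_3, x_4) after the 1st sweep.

(0.4444, 0.7000, -0.9000, -0.7500)

Iteration 1:
  x_1 = (4 - (-4)·0.0000 - (-1)·0.0000 - (3)·0.0000) / (9) = 0.4444
  x_2 = (7 - (1)·0.0000 - (-4)·0.0000 - (-3)·0.0000) / (10) = 0.7000
  x_3 = (-9 - (4)·0.0000 - (-4)·0.0000 - (-1)·0.0000) / (10) = -0.9000
  x_4 = (-9 - (-4)·0.0000 - (2)·0.0000 - (-3)·0.0000) / (12) = -0.7500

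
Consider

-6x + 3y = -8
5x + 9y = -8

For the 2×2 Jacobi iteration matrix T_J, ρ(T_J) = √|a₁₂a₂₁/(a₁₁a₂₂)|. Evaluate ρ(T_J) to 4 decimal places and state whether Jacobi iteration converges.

a₁₂a₂₁/(a₁₁a₂₂) = (3)·(5) / ((-6)·(9)) = -0.277778
ρ = √|-0.277778| = √0.277778 = 0.5270
ρ < 1, so Jacobi converges

0.5270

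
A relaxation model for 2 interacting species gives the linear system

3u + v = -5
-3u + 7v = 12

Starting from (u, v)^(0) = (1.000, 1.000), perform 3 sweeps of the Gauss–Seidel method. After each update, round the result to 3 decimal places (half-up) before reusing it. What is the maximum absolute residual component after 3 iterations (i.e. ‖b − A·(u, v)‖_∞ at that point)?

Iteration 1:
  u = (-5 - (1)·1.000) / (3) = -2.000
  v = (12 - (-3)·-2.000) / (7) = 0.857
Iteration 2:
  u = (-5 - (1)·0.857) / (3) = -1.952
  v = (12 - (-3)·-1.952) / (7) = 0.878
Iteration 3:
  u = (-5 - (1)·0.878) / (3) = -1.959
  v = (12 - (-3)·-1.959) / (7) = 0.875
Residual b − A·x = (0.002, -0.002); ∞-norm = 0.002

0.002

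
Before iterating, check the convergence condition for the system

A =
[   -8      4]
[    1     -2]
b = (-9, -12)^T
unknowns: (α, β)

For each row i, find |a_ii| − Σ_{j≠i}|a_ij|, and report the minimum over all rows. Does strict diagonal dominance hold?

row 1: |-8| − (4) = 4
row 2: |-2| − (1) = 1
minimum over rows = 1 → strictly diagonally dominant (convergence guaranteed)

1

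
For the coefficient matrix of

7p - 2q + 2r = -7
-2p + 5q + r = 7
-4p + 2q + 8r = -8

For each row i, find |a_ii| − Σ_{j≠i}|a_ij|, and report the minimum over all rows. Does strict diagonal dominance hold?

2

row 1: |7| − (2+2) = 3
row 2: |5| − (2+1) = 2
row 3: |8| − (4+2) = 2
minimum over rows = 2 → strictly diagonally dominant (convergence guaranteed)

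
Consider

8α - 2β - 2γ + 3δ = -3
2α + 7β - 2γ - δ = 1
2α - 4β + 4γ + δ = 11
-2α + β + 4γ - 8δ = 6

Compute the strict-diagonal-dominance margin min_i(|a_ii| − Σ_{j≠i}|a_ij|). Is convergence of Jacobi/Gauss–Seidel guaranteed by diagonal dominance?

-3

row 1: |8| − (2+2+3) = 1
row 2: |7| − (2+2+1) = 2
row 3: |4| − (2+4+1) = -3
row 4: |-8| − (2+1+4) = 1
minimum over rows = -3 → not strictly diagonally dominant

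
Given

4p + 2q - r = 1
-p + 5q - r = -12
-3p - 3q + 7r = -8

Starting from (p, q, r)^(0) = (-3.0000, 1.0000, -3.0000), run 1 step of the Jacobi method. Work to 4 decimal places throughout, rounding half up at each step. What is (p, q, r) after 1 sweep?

(-1.0000, -3.6000, -2.0000)

Iteration 1:
  p = (1 - (2)·1.0000 - (-1)·-3.0000) / (4) = -1.0000
  q = (-12 - (-1)·-3.0000 - (-1)·-3.0000) / (5) = -3.6000
  r = (-8 - (-3)·-3.0000 - (-3)·1.0000) / (7) = -2.0000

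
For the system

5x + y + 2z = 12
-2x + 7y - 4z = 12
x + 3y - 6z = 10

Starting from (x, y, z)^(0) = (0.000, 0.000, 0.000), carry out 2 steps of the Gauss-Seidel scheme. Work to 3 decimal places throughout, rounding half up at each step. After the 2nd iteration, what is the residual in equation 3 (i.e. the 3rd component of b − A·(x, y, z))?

Iteration 1:
  x = (12 - (1)·0.000 - (2)·0.000) / (5) = 2.400
  y = (12 - (-2)·2.400 - (-4)·0.000) / (7) = 2.400
  z = (10 - (1)·2.400 - (3)·2.400) / (-6) = -0.067
Iteration 2:
  x = (12 - (1)·2.400 - (2)·-0.067) / (5) = 1.947
  y = (12 - (-2)·1.947 - (-4)·-0.067) / (7) = 2.232
  z = (10 - (1)·1.947 - (3)·2.232) / (-6) = -0.226
Residual b − A·x = (0.485, -0.634, 0.001)

0.001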